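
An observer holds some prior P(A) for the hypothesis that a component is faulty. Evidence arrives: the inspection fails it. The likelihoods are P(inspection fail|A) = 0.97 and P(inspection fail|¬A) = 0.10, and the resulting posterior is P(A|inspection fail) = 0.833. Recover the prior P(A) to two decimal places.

P(A) = 0.34

Bayes' rule in odds form gives O(A|E) = O(A)·[P(E|A)/P(E|¬A)], hence O(A) = O(A|E)/LR.
Posterior odds = 0.833/(1−0.833) = 4.9880. LR = 0.97/0.10 = 9.7000.
Prior odds = 4.9880/9.7000 = 0.5142, so P(A) = 0.5142/(1+0.5142) ≈ 0.34.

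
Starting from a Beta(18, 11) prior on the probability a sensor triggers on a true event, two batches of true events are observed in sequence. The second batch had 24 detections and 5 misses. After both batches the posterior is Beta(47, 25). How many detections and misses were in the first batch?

5 detections and 9 misses

Sequential conjugate updates are equivalent to a single update on the pooled data, so total successes = posterior α − prior α and total failures = posterior β − prior β.
Total across both batches: 47−18=29 detections, 25−11=14 misses.
Subtract the second batch: 29−24=5 detections and 14−5=9 misses.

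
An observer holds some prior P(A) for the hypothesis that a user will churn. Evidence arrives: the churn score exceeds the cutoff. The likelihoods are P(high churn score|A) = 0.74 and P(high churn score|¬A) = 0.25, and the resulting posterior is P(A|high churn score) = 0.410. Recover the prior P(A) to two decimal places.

P(A) = 0.19

Bayes' rule in odds form gives O(A|E) = O(A)·[P(E|A)/P(E|¬A)], hence O(A) = O(A|E)/LR.
Posterior odds = 0.410/(1−0.410) = 0.6949. LR = 0.74/0.25 = 2.9600.
Prior odds = 0.6949/2.9600 = 0.2348, so P(A) = 0.2348/(1+0.2348) ≈ 0.19.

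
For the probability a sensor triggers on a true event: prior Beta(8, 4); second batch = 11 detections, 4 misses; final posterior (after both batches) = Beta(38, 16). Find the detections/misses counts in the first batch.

Because Beta–binomial updating is additive in the counts, the combined data contributed (α_post−α_prior, β_post−β_prior) successes and failures.
Total across both batches: 38−8=30 detections, 16−4=12 misses.
Subtract the second batch: 30−11=19 detections and 12−4=8 misses.

19 detections and 8 misses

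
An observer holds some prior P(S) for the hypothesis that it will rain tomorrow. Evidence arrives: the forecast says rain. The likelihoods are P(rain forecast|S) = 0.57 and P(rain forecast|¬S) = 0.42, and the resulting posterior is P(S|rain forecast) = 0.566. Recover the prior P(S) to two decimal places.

P(S) = 0.49

In odds form, posterior odds = prior odds × likelihood ratio, so prior odds = posterior odds ÷ LR.
Posterior odds = 0.566/(1−0.566) = 1.3041. LR = 0.57/0.42 = 1.3571.
Prior odds = 1.3041/1.3571 = 0.9609, so P(S) = 0.9609/(1+0.9609) ≈ 0.49.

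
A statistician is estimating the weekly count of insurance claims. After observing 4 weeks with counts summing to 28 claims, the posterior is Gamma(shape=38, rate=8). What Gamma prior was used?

A Gamma(α, β) prior (rate parametrization) on a Poisson rate with n observations summing to S gives posterior Gamma(α+S, β+n).
So α = 38 − 28 = 10 and β = 8 − 4 = 4.

Gamma(shape=10, rate=4)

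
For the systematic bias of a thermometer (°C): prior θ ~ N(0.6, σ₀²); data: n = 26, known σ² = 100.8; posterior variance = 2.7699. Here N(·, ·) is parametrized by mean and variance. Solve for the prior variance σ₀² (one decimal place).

Posterior precision equals prior precision plus data precision: 1/σ_n² = 1/σ₀² + n/σ².
So 1/σ₀² = 1/2.7699 − 26/100.8 = 0.361024 − 0.257937 = 0.103087.
Hence σ₀² = 1/0.103087 ≈ 9.7.

σ₀² = 9.7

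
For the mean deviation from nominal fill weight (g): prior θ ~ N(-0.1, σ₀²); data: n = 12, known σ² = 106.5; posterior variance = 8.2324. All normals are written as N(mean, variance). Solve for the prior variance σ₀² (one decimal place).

σ₀² = 113.7

Posterior precision equals prior precision plus data precision: 1/σ_n² = 1/σ₀² + n/σ².
So 1/σ₀² = 1/8.2324 − 12/106.5 = 0.121471 − 0.112676 = 0.008795.
Hence σ₀² = 1/0.008795 ≈ 113.7.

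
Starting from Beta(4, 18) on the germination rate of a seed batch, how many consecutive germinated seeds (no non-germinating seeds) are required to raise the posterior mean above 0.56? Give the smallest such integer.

k = 19

After k germinated seeds and 0 non-germinating seeds the posterior is Beta(4+k, 18), with mean (4+k)/(4+18+k).
Set (4+k)/(22+k) > 0.56 and solve: k > (0.56·22 − 4)/(1 − 0.56) = 18.909.
The smallest integer exceeding 18.909 is 19, and checking k=19: (23)/(41) = 0.5610 > 0.56.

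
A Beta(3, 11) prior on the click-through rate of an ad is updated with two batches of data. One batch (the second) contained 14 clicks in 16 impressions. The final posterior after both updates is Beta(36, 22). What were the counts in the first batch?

19 clicks and 9 non-clicks

Sequential conjugate updates are equivalent to a single update on the pooled data, so total successes = posterior α − prior α and total failures = posterior β − prior β.
Total across both batches: 36−3=33 clicks, 22−11=11 non-clicks.
Subtract the second batch: 33−14=19 clicks and 11−2=9 non-clicks.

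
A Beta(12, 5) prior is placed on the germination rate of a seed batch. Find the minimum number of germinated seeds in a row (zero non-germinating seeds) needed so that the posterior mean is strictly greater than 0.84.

After k germinated seeds and 0 non-germinating seeds the posterior is Beta(12+k, 5), with mean (12+k)/(12+5+k).
Set (12+k)/(17+k) > 0.84 and solve: k > (0.84·17 − 12)/(1 − 0.84) = 14.250.
The smallest integer exceeding 14.250 is 15.

k = 15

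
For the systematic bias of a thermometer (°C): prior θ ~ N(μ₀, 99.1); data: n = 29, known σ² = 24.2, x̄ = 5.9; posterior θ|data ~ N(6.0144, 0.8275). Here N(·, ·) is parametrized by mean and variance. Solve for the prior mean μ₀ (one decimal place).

The posterior mean is a precision-weighted average: μ_n = (τ₀μ₀ + τ_data·x̄)/(τ₀+τ_data), with τ₀=1/σ₀² and τ_data=n/σ².
Here τ₀ = 1/99.1 = 0.010091 and τ_data = 29/24.2 = 1.198347, so τ_n = 1.208438.
Rearranging for μ₀: μ₀ = (μ_n·τ_n − τ_data·x̄)/τ₀ = (6.0144·1.208438 − 1.198347·5.9) / 0.010091 = 0.197782/0.010091 ≈ 19.6.

μ₀ = 19.6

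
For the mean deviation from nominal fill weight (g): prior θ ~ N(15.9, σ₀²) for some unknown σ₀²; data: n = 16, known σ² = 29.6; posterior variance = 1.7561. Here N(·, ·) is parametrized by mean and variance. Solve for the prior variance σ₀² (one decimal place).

For the Normal–Normal model with known σ², precisions add: τ_n = τ₀ + n/σ².
So 1/σ₀² = 1/1.7561 − 16/29.6 = 0.569444 − 0.540541 = 0.028903.
Hence σ₀² = 1/0.028903 ≈ 34.6.

σ₀² = 34.6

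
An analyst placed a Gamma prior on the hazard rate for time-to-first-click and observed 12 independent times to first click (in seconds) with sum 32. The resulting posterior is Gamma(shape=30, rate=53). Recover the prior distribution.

Gamma(shape=18, rate=21)

Gamma–exponential conjugacy: posterior shape = α + n, posterior rate = β + Σtᵢ.
So α = 30 − 12 = 18 and β = 53 − 32 = 21.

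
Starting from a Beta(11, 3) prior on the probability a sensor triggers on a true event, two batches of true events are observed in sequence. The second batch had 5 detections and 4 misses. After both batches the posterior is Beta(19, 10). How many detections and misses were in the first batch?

Because Beta–binomial updating is additive in the counts, the combined data contributed (α_post−α_prior, β_post−β_prior) successes and failures.
Total across both batches: 19−11=8 detections, 10−3=7 misses.
Subtract the second batch: 8−5=3 detections and 7−4=3 misses.

3 detections and 3 misses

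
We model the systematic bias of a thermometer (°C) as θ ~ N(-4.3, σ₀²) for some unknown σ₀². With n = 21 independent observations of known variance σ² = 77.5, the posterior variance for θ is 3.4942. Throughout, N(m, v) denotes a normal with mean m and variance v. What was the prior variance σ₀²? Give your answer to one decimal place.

For the Normal–Normal model with known σ², precisions add: τ_n = τ₀ + n/σ².
So 1/σ₀² = 1/3.4942 − 21/77.5 = 0.286189 − 0.270968 = 0.015221.
Hence σ₀² = 1/0.015221 ≈ 65.7.

σ₀² = 65.7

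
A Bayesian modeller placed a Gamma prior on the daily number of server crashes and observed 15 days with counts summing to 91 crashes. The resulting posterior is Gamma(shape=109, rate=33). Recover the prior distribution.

A Gamma(α, β) prior (rate parametrization) on a Poisson rate with n observations summing to S gives posterior Gamma(α+S, β+n).
So α = 109 − 91 = 18 and β = 33 − 15 = 18.

Gamma(shape=18, rate=18)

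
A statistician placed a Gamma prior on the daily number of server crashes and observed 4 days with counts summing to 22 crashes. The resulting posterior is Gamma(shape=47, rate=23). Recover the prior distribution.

Gamma–Poisson conjugacy: posterior shape = α + Σxᵢ, posterior rate = β + n.
So α = 47 − 22 = 25 and β = 23 − 4 = 19.

Gamma(shape=25, rate=19)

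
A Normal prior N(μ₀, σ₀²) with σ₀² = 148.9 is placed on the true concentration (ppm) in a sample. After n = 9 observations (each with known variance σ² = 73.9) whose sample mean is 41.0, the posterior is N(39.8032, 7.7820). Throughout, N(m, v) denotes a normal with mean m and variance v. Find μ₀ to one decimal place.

μ₀ = 18.1

With known observation variance, the Normal–Normal posterior has precision τ_n = τ₀ + n/σ² and mean μ_n = (τ₀μ₀ + (n/σ²)x̄)/τ_n.
Here τ₀ = 1/148.9 = 0.006716 and τ_data = 9/73.9 = 0.121786, so τ_n = 0.128502.
Rearranging for μ₀: μ₀ = (μ_n·τ_n − τ_data·x̄)/τ₀ = (39.8032·0.128502 − 0.121786·41.0) / 0.006716 = 0.121565/0.006716 ≈ 18.1.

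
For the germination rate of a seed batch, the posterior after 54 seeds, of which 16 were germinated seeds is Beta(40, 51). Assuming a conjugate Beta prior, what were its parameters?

Beta is conjugate to the binomial likelihood: posterior = Beta(α+s, β+f).
So α = 40 − 16 = 24 and β = 51 − 38 = 13.

Beta(24, 13)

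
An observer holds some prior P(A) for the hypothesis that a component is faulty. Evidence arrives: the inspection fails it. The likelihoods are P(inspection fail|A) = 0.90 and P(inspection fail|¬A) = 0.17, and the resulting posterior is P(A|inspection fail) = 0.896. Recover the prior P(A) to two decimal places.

In odds form, posterior odds = prior odds × likelihood ratio, so prior odds = posterior odds ÷ LR.
Posterior odds = 0.896/(1−0.896) = 8.6154. LR = 0.90/0.17 = 5.2941.
Prior odds = 8.6154/5.2941 = 1.6274, so P(A) = 1.6274/(1+1.6274) ≈ 0.62.

P(A) = 0.62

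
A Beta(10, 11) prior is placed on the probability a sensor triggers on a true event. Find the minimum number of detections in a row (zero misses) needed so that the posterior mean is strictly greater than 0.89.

After k detections and 0 misses the posterior is Beta(10+k, 11), with mean (10+k)/(10+11+k).
Set (10+k)/(21+k) > 0.89 and solve: k > (0.89·21 − 10)/(1 − 0.89) = 79.000.
The smallest integer exceeding 79.000 is 80, and checking k=80: (90)/(101) = 0.8911 > 0.89.

k = 80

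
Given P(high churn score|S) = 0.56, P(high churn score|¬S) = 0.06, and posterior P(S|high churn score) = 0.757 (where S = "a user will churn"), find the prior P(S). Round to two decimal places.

P(S) = 0.25

Bayes' rule in odds form gives O(S|E) = O(S)·[P(E|S)/P(E|¬S)], hence O(S) = O(S|E)/LR.
Posterior odds = 0.757/(1−0.757) = 3.1152. LR = 0.56/0.06 = 9.3333.
Prior odds = 3.1152/9.3333 = 0.3338, so P(S) = 0.3338/(1+0.3338) ≈ 0.25.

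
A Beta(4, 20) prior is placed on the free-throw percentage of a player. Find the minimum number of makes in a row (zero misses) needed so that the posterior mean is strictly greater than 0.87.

k = 130

After k makes and 0 misses the posterior is Beta(4+k, 20), with mean (4+k)/(4+20+k).
Set (4+k)/(24+k) > 0.87 and solve: k > (0.87·24 − 4)/(1 − 0.87) = 129.846.
The smallest integer exceeding 129.846 is 130.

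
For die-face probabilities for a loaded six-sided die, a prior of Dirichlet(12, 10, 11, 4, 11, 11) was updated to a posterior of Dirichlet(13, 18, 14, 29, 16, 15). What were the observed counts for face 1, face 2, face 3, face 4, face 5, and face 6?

For a Dirichlet(α) prior with multinomial counts c, the posterior is Dirichlet(α + c) componentwise.
Counts are posterior − prior componentwise: 13−12=1, 18−10=8, 14−11=3, 29−4=25, 16−11=5, 15−11=4.

counts (1, 8, 3, 25, 5, 4)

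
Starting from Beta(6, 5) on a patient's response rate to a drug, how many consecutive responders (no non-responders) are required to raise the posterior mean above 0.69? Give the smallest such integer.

k = 6

After k responders and 0 non-responders the posterior is Beta(6+k, 5), with mean (6+k)/(6+5+k).
Set (6+k)/(11+k) > 0.69 and solve: k > (0.69·11 − 6)/(1 − 0.69) = 5.129.
The smallest integer exceeding 5.129 is 6, and checking k=6: (12)/(17) = 0.7059 > 0.69.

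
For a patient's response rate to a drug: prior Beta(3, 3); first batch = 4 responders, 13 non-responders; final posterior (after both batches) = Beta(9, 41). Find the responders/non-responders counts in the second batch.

2 responders and 25 non-responders

Because Beta–binomial updating is additive in the counts, the combined data contributed (α_post−α_prior, β_post−β_prior) successes and failures.
Total across both batches: 9−3=6 responders, 41−3=38 non-responders.
Subtract the first batch: 6−4=2 responders and 38−13=25 non-responders.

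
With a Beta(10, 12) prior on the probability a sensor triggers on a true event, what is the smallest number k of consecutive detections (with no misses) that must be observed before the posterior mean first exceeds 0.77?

After k detections and 0 misses the posterior is Beta(10+k, 12), with mean (10+k)/(10+12+k).
Set (10+k)/(22+k) > 0.77 and solve: k > (0.77·22 − 10)/(1 − 0.77) = 30.174.
The smallest integer exceeding 30.174 is 31.

k = 31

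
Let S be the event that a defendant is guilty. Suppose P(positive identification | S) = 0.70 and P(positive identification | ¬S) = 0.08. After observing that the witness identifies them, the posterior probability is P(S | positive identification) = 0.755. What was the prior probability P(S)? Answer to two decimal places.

P(S) = 0.26

Bayes' rule in odds form gives O(S|E) = O(S)·[P(E|S)/P(E|¬S)], hence O(S) = O(S|E)/LR.
Posterior odds = 0.755/(1−0.755) = 3.0816. LR = 0.70/0.08 = 8.7500.
Prior odds = 3.0816/8.7500 = 0.3522, so P(S) = 0.3522/(1+0.3522) ≈ 0.26.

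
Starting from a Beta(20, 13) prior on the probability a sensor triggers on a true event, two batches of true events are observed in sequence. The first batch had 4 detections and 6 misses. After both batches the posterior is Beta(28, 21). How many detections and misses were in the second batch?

Sequential conjugate updates are equivalent to a single update on the pooled data, so total successes = posterior α − prior α and total failures = posterior β − prior β.
Total across both batches: 28−20=8 detections, 21−13=8 misses.
Subtract the first batch: 8−4=4 detections and 8−6=2 misses.

4 detections and 2 misses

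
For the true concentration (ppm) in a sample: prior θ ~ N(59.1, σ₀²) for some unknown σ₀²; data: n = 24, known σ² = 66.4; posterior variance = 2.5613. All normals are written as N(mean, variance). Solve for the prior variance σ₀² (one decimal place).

σ₀² = 34.5

For the Normal–Normal model with known σ², precisions add: τ_n = τ₀ + n/σ².
So 1/σ₀² = 1/2.5613 − 24/66.4 = 0.390427 − 0.361446 = 0.028981.
Hence σ₀² = 1/0.028981 ≈ 34.5.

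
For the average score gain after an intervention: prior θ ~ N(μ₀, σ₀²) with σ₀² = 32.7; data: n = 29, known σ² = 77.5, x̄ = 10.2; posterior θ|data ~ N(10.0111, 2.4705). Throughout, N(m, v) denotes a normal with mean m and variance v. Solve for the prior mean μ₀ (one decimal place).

The posterior mean is a precision-weighted average: μ_n = (τ₀μ₀ + τ_data·x̄)/(τ₀+τ_data), with τ₀=1/σ₀² and τ_data=n/σ².
Here τ₀ = 1/32.7 = 0.030581 and τ_data = 29/77.5 = 0.374194, so τ_n = 0.404775.
Rearranging for μ₀: μ₀ = (μ_n·τ_n − τ_data·x̄)/τ₀ = (10.0111·0.404775 − 0.374194·10.2) / 0.030581 = 0.235464/0.030581 ≈ 7.7.

μ₀ = 7.7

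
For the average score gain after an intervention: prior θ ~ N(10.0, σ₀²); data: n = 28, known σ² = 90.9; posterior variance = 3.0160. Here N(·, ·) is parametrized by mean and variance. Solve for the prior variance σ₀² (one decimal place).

σ₀² = 42.5

For the Normal–Normal model with known σ², precisions add: τ_n = τ₀ + n/σ².
So 1/σ₀² = 1/3.0160 − 28/90.9 = 0.331565 − 0.308031 = 0.023534.
Hence σ₀² = 1/0.023534 ≈ 42.5.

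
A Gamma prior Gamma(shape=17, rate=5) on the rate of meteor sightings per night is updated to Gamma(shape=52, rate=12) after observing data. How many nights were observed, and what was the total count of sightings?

Gamma–Poisson conjugacy: posterior shape = α + Σxᵢ, posterior rate = β + n.
Matching: Σxᵢ = 52 − 17 = 35 and n = 12 − 5 = 7.

n = 7 nights with total 35 sightings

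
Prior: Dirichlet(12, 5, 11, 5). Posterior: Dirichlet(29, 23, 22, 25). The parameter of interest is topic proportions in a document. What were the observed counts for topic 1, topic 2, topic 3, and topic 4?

counts (17, 18, 11, 20)

For a Dirichlet(α) prior with multinomial counts c, the posterior is Dirichlet(α + c) componentwise.
Counts are posterior − prior componentwise: 29−12=17, 23−5=18, 22−11=11, 25−5=20.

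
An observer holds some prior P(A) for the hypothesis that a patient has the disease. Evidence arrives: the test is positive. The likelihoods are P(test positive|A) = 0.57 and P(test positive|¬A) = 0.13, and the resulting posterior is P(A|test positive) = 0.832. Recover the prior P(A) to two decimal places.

P(A) = 0.53

Bayes' rule in odds form gives O(A|E) = O(A)·[P(E|A)/P(E|¬A)], hence O(A) = O(A|E)/LR.
Posterior odds = 0.832/(1−0.832) = 4.9524. LR = 0.57/0.13 = 4.3846.
Prior odds = 4.9524/4.3846 = 1.1295, so P(A) = 1.1295/(1+1.1295) ≈ 0.53.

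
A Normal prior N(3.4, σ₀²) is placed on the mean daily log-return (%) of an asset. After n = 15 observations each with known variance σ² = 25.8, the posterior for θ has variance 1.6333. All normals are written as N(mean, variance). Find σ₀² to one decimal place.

For the Normal–Normal model with known σ², precisions add: τ_n = τ₀ + n/σ².
So 1/σ₀² = 1/1.6333 − 15/25.8 = 0.612257 − 0.581395 = 0.030862.
Hence σ₀² = 1/0.030862 ≈ 32.4.

σ₀² = 32.4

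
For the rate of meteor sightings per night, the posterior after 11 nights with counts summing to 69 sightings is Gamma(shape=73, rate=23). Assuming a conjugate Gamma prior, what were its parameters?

Gamma(shape=4, rate=12)

A Gamma(α, β) prior (rate parametrization) on a Poisson rate with n observations summing to S gives posterior Gamma(α+S, β+n).
So α = 73 − 69 = 4 and β = 23 − 11 = 12.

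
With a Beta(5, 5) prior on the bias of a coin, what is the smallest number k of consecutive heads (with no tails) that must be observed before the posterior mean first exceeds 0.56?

k = 2

After k heads and 0 tails the posterior is Beta(5+k, 5), with mean (5+k)/(5+5+k).
Set (5+k)/(10+k) > 0.56 and solve: k > (0.56·10 − 5)/(1 − 0.56) = 1.364.
The smallest integer exceeding 1.364 is 2.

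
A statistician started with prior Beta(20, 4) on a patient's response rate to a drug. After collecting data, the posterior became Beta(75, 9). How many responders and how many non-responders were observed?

Beta is conjugate to the binomial likelihood: posterior = Beta(α+s, β+f).
So s = 75 − 20 = 55 and f = 9 − 4 = 5.

55 responders and 5 non-responders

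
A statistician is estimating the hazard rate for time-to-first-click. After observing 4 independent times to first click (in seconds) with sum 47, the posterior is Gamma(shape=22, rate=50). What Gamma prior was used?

For an exponential likelihood with a Gamma(α, β) prior on the rate, n observations with total T give posterior Gamma(α+n, β+T).
So α = 22 − 4 = 18 and β = 50 − 47 = 3.

Gamma(shape=18, rate=3)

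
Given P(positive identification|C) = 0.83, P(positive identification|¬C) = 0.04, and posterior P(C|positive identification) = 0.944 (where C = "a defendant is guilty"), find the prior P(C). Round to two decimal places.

P(C) = 0.45

In odds form, posterior odds = prior odds × likelihood ratio, so prior odds = posterior odds ÷ LR.
Posterior odds = 0.944/(1−0.944) = 16.8571. LR = 0.83/0.04 = 20.7500.
Prior odds = 16.8571/20.7500 = 0.8124, so P(C) = 0.8124/(1+0.8124) ≈ 0.45.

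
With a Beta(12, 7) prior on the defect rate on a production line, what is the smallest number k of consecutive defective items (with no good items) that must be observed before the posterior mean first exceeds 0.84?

k = 25

After k defective items and 0 good items the posterior is Beta(12+k, 7), with mean (12+k)/(12+7+k).
Set (12+k)/(19+k) > 0.84 and solve: k > (0.84·19 − 12)/(1 − 0.84) = 24.750.
The smallest integer exceeding 24.750 is 25.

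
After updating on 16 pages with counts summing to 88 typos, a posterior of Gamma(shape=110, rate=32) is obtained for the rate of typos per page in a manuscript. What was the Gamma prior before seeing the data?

Gamma(shape=22, rate=16)

A Gamma(α, β) prior (rate parametrization) on a Poisson rate with n observations summing to S gives posterior Gamma(α+S, β+n).
So α = 110 − 88 = 22 and β = 32 − 16 = 16.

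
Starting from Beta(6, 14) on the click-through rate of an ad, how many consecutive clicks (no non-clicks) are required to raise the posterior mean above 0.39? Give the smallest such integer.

k = 3

After k clicks and 0 non-clicks the posterior is Beta(6+k, 14), with mean (6+k)/(6+14+k).
Set (6+k)/(20+k) > 0.39 and solve: k > (0.39·20 − 6)/(1 − 0.39) = 2.951.
The smallest integer exceeding 2.951 is 3.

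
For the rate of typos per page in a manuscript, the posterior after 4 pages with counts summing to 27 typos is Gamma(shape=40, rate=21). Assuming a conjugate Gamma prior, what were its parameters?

Gamma(shape=13, rate=17)

Gamma–Poisson conjugacy: posterior shape = α + Σxᵢ, posterior rate = β + n.
So α = 40 − 27 = 13 and β = 21 − 4 = 17.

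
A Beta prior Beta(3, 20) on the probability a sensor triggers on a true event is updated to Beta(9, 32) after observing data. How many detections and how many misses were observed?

6 detections and 12 misses

A Beta(α, β) prior with s successes and f failures in binomial data gives a Beta(α+s, β+f) posterior.
So s = 9 − 3 = 6 and f = 32 − 20 = 12.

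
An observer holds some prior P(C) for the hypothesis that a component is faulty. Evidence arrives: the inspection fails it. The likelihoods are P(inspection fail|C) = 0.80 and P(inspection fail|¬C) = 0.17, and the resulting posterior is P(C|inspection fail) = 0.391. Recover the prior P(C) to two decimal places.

In odds form, posterior odds = prior odds × likelihood ratio, so prior odds = posterior odds ÷ LR.
Posterior odds = 0.391/(1−0.391) = 0.6420. LR = 0.80/0.17 = 4.7059.
Prior odds = 0.6420/4.7059 = 0.1364, so P(C) = 0.1364/(1+0.1364) ≈ 0.12.

P(C) = 0.12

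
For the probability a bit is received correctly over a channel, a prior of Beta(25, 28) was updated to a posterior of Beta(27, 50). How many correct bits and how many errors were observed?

2 correct bits and 22 errors

Under Beta–binomial conjugacy the posterior parameters are (a+s, b+f).
Match parameters: s=27−25=2, f=50−28=22.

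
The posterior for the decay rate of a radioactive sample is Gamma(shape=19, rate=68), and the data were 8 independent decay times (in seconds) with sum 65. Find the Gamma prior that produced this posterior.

Gamma–exponential conjugacy: posterior shape = α + n, posterior rate = β + Σtᵢ.
So α = 19 − 8 = 11 and β = 68 − 65 = 3.

Gamma(shape=11, rate=3)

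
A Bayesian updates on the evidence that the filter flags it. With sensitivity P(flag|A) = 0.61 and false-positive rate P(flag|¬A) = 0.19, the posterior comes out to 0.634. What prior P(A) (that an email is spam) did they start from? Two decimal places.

P(A) = 0.35

Bayes' rule in odds form gives O(A|E) = O(A)·[P(E|A)/P(E|¬A)], hence O(A) = O(A|E)/LR.
Posterior odds = 0.634/(1−0.634) = 1.7322. LR = 0.61/0.19 = 3.2105.
Prior odds = 1.7322/3.2105 = 0.5395, so P(A) = 0.5395/(1+0.5395) ≈ 0.35.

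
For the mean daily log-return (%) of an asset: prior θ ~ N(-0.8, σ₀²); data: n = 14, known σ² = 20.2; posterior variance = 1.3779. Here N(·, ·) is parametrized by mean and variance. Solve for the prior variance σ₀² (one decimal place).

For the Normal–Normal model with known σ², precisions add: τ_n = τ₀ + n/σ².
So 1/σ₀² = 1/1.3779 − 14/20.2 = 0.725742 − 0.693069 = 0.032673.
Hence σ₀² = 1/0.032673 ≈ 30.6.

σ₀² = 30.6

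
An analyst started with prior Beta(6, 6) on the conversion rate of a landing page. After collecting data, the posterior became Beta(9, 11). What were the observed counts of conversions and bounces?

Beta is conjugate to the binomial likelihood: posterior = Beta(α+s, β+f).
Match parameters: s=9−6=3, f=11−6=5.

3 conversions and 5 bounces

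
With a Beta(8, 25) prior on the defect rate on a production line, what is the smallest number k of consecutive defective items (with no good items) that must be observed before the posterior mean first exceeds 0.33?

k = 5

After k defective items and 0 good items the posterior is Beta(8+k, 25), with mean (8+k)/(8+25+k).
Set (8+k)/(33+k) > 0.33 and solve: k > (0.33·33 − 8)/(1 − 0.33) = 4.313.
The smallest integer exceeding 4.313 is 5.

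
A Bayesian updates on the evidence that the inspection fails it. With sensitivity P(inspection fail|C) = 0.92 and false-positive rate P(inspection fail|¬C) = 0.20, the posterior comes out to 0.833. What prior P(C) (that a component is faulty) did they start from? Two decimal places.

P(C) = 0.52

In odds form, posterior odds = prior odds × likelihood ratio, so prior odds = posterior odds ÷ LR.
Posterior odds = 0.833/(1−0.833) = 4.9880. LR = 0.92/0.20 = 4.6000.
Prior odds = 4.9880/4.6000 = 1.0843, so P(C) = 1.0843/(1+1.0843) ≈ 0.52.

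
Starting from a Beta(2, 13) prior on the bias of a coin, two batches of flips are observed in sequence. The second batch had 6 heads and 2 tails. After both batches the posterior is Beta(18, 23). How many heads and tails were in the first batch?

Sequential conjugate updates are equivalent to a single update on the pooled data, so total successes = posterior α − prior α and total failures = posterior β − prior β.
Total across both batches: 18−2=16 heads, 23−13=10 tails.
Subtract the second batch: 16−6=10 heads and 10−2=8 tails.

10 heads and 8 tails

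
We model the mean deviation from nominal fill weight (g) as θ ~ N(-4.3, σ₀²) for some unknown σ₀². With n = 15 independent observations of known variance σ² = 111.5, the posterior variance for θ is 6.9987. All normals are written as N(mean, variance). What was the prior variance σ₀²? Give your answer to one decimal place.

Posterior precision equals prior precision plus data precision: 1/σ_n² = 1/σ₀² + n/σ².
So 1/σ₀² = 1/6.9987 − 15/111.5 = 0.142884 − 0.134529 = 0.008355.
Hence σ₀² = 1/0.008355 ≈ 119.7.

σ₀² = 119.7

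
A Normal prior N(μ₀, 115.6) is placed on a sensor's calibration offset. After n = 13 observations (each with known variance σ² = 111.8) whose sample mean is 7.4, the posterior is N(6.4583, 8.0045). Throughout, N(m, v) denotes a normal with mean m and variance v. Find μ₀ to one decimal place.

μ₀ = -6.2

With known observation variance, the Normal–Normal posterior has precision τ_n = τ₀ + n/σ² and mean μ_n = (τ₀μ₀ + (n/σ²)x̄)/τ_n.
Here τ₀ = 1/115.6 = 0.008651 and τ_data = 13/111.8 = 0.116279, so τ_n = 0.124930.
Rearranging for μ₀: μ₀ = (μ_n·τ_n − τ_data·x̄)/τ₀ = (6.4583·0.124930 − 0.116279·7.4) / 0.008651 = -0.053629/0.008651 ≈ -6.2.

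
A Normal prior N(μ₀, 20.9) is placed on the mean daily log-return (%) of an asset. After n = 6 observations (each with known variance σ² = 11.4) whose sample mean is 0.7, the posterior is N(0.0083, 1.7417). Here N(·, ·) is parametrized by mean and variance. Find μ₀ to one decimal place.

μ₀ = -7.6

The posterior mean is a precision-weighted average: μ_n = (τ₀μ₀ + τ_data·x̄)/(τ₀+τ_data), with τ₀=1/σ₀² and τ_data=n/σ².
Here τ₀ = 1/20.9 = 0.047847 and τ_data = 6/11.4 = 0.526316, so τ_n = 0.574163.
Rearranging for μ₀: μ₀ = (μ_n·τ_n − τ_data·x̄)/τ₀ = (0.0083·0.574163 − 0.526316·0.7) / 0.047847 = -0.363656/0.047847 ≈ -7.6.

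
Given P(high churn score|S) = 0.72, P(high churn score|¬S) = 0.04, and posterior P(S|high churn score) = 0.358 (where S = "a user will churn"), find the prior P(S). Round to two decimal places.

Bayes' rule in odds form gives O(S|E) = O(S)·[P(E|S)/P(E|¬S)], hence O(S) = O(S|E)/LR.
Posterior odds = 0.358/(1−0.358) = 0.5576. LR = 0.72/0.04 = 18.0000.
Prior odds = 0.5576/18.0000 = 0.0310, so P(S) = 0.0310/(1+0.0310) ≈ 0.03.

P(S) = 0.03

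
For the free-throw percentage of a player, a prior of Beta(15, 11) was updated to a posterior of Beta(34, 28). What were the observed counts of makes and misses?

Under Beta–binomial conjugacy the posterior parameters are (α+s, β+f).
So s = 34 − 15 = 19 and f = 28 − 11 = 17.

19 makes and 17 misses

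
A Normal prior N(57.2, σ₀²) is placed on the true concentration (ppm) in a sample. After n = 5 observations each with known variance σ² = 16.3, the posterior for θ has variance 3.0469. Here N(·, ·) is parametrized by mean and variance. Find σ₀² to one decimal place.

σ₀² = 46.6

Posterior precision equals prior precision plus data precision: 1/σ_n² = 1/σ₀² + n/σ².
So 1/σ₀² = 1/3.0469 − 5/16.3 = 0.328202 − 0.306748 = 0.021454.
Hence σ₀² = 1/0.021454 ≈ 46.6.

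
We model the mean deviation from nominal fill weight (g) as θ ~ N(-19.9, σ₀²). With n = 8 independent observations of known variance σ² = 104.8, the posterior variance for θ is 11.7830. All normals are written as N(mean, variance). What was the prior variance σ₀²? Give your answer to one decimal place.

σ₀² = 117.2

For the Normal–Normal model with known σ², precisions add: τ_n = τ₀ + n/σ².
So 1/σ₀² = 1/11.7830 − 8/104.8 = 0.084868 − 0.076336 = 0.008532.
Hence σ₀² = 1/0.008532 ≈ 117.2.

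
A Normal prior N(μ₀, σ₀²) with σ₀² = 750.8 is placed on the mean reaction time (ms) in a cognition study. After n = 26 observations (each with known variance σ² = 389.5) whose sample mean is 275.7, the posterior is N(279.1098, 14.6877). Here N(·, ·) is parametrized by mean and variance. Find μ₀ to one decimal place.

The posterior mean is a precision-weighted average: μ_n = (τ₀μ₀ + τ_data·x̄)/(τ₀+τ_data), with τ₀=1/σ₀² and τ_data=n/σ².
Here τ₀ = 1/750.8 = 0.001332 and τ_data = 26/389.5 = 0.066752, so τ_n = 0.068084.
Rearranging for μ₀: μ₀ = (μ_n·τ_n − τ_data·x̄)/τ₀ = (279.1098·0.068084 − 0.066752·275.7) / 0.001332 = 0.599385/0.001332 ≈ 450.0.

μ₀ = 450.0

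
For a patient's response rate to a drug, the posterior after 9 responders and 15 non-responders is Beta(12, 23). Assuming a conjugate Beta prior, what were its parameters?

Beta is conjugate to the binomial likelihood: posterior = Beta(a+s, b+f).
So a = 12 − 9 = 3 and b = 23 − 15 = 8.

Beta(3, 8)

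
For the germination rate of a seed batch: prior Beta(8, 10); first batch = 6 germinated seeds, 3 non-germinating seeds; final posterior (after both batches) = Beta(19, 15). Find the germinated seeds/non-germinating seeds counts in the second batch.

5 germinated seeds and 2 non-germinating seeds

Sequential conjugate updates are equivalent to a single update on the pooled data, so total successes = posterior α − prior α and total failures = posterior β − prior β.
Total across both batches: 19−8=11 germinated seeds, 15−10=5 non-germinating seeds.
Subtract the first batch: 11−6=5 germinated seeds and 5−3=2 non-germinating seeds.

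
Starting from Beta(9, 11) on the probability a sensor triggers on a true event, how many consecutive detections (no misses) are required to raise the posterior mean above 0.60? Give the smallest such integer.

After k detections and 0 misses the posterior is Beta(9+k, 11), with mean (9+k)/(9+11+k).
Set (9+k)/(20+k) > 0.60 and solve: k > (0.60·20 − 9)/(1 − 0.60) = 7.500.
The smallest integer exceeding 7.500 is 8.

k = 8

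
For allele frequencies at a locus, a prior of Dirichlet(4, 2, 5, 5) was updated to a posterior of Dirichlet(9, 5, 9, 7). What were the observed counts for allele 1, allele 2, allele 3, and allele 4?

counts (5, 3, 4, 2)

For a Dirichlet(α) prior with multinomial counts c, the posterior is Dirichlet(α + c) componentwise.
Counts are posterior − prior componentwise: 9−4=5, 5−2=3, 9−5=4, 7−5=2.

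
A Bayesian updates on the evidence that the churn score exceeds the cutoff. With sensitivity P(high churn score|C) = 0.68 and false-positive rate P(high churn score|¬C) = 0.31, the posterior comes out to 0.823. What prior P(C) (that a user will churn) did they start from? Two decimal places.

P(C) = 0.68

In odds form, posterior odds = prior odds × likelihood ratio, so prior odds = posterior odds ÷ LR.
Posterior odds = 0.823/(1−0.823) = 4.6497. LR = 0.68/0.31 = 2.1935.
Prior odds = 4.6497/2.1935 = 2.1198, so P(C) = 2.1198/(1+2.1198) ≈ 0.68.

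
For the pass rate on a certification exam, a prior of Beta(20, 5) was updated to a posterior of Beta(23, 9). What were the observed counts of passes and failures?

3 passes and 4 failures

Under Beta–binomial conjugacy the posterior parameters are (α+s, β+f).
So s = 23 − 20 = 3 and f = 9 − 5 = 4.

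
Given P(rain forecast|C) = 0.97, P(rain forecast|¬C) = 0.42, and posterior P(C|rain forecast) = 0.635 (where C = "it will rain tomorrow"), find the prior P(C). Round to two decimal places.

Bayes' rule in odds form gives O(C|E) = O(C)·[P(E|C)/P(E|¬C)], hence O(C) = O(C|E)/LR.
Posterior odds = 0.635/(1−0.635) = 1.7397. LR = 0.97/0.42 = 2.3095.
Prior odds = 1.7397/2.3095 = 0.7533, so P(C) = 0.7533/(1+0.7533) ≈ 0.43.

P(C) = 0.43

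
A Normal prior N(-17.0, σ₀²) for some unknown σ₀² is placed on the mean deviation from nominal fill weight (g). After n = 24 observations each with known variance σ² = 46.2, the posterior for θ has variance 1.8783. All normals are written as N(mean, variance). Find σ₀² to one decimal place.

σ₀² = 77.4

Posterior precision equals prior precision plus data precision: 1/σ_n² = 1/σ₀² + n/σ².
So 1/σ₀² = 1/1.8783 − 24/46.2 = 0.532396 − 0.519481 = 0.012915.
Hence σ₀² = 1/0.012915 ≈ 77.4.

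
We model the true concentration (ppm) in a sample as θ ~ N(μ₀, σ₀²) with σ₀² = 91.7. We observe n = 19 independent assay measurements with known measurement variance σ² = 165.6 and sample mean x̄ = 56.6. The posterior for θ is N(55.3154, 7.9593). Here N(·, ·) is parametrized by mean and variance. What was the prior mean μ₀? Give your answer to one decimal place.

The posterior mean is a precision-weighted average: μ_n = (τ₀μ₀ + τ_data·x̄)/(τ₀+τ_data), with τ₀=1/σ₀² and τ_data=n/σ².
Here τ₀ = 1/91.7 = 0.010905 and τ_data = 19/165.6 = 0.114734, so τ_n = 0.125639.
Rearranging for μ₀: μ₀ = (μ_n·τ_n − τ_data·x̄)/τ₀ = (55.3154·0.125639 − 0.114734·56.6) / 0.010905 = 0.455827/0.010905 ≈ 41.8.

μ₀ = 41.8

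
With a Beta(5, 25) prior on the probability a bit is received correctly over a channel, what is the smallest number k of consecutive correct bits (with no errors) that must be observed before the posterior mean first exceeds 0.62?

k = 36

After k correct bits and 0 errors the posterior is Beta(5+k, 25), with mean (5+k)/(5+25+k).
Set (5+k)/(30+k) > 0.62 and solve: k > (0.62·30 − 5)/(1 − 0.62) = 35.789.
The smallest integer exceeding 35.789 is 36.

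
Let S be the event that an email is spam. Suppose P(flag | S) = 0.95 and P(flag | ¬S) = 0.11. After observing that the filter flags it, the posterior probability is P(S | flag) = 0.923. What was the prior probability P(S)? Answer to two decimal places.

Bayes' rule in odds form gives O(S|E) = O(S)·[P(E|S)/P(E|¬S)], hence O(S) = O(S|E)/LR.
Posterior odds = 0.923/(1−0.923) = 11.9870. LR = 0.95/0.11 = 8.6364.
Prior odds = 11.9870/8.6364 = 1.3880, so P(S) = 1.3880/(1+1.3880) ≈ 0.58.

P(S) = 0.58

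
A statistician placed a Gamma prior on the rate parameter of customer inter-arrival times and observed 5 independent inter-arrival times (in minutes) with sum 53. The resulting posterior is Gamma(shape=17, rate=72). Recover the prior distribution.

Gamma–exponential conjugacy: posterior shape = α + n, posterior rate = β + Σtᵢ.
So α = 17 − 5 = 12 and β = 72 − 53 = 19.

Gamma(shape=12, rate=19)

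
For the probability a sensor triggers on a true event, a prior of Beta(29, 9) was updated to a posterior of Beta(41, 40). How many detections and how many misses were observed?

12 detections and 31 misses

A Beta(α, β) prior with s successes and f failures in binomial data gives a Beta(α+s, β+f) posterior.
So s = 41 − 29 = 12 and f = 40 − 9 = 31.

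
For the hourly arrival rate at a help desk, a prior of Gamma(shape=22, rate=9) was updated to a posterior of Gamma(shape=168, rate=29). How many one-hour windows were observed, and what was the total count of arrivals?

A Gamma(α, β) prior (rate parametrization) on a Poisson rate with n observations summing to S gives posterior Gamma(α+S, β+n).
Matching: Σxᵢ = 168 − 22 = 146 and n = 29 − 9 = 20.

n = 20 one-hour windows with total 146 arrivals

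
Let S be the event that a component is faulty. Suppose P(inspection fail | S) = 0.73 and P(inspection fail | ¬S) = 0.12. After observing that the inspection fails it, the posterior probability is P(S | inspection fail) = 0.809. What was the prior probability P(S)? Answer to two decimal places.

Bayes' rule in odds form gives O(S|E) = O(S)·[P(E|S)/P(E|¬S)], hence O(S) = O(S|E)/LR.
Posterior odds = 0.809/(1−0.809) = 4.2356. LR = 0.73/0.12 = 6.0833.
Prior odds = 4.2356/6.0833 = 0.6963, so P(S) = 0.6963/(1+0.6963) ≈ 0.41.

P(S) = 0.41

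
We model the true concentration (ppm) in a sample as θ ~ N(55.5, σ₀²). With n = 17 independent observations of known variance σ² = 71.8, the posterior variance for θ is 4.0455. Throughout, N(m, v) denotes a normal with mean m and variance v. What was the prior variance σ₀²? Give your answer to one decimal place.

For the Normal–Normal model with known σ², precisions add: τ_n = τ₀ + n/σ².
So 1/σ₀² = 1/4.0455 − 17/71.8 = 0.247188 − 0.236769 = 0.010419.
Hence σ₀² = 1/0.010419 ≈ 96.0.

σ₀² = 96.0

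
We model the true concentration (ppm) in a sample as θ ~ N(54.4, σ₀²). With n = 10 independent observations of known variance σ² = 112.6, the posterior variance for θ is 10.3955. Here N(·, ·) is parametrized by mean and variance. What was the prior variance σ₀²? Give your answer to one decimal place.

σ₀² = 135.4

For the Normal–Normal model with known σ², precisions add: τ_n = τ₀ + n/σ².
So 1/σ₀² = 1/10.3955 − 10/112.6 = 0.096195 − 0.088810 = 0.007385.
Hence σ₀² = 1/0.007385 ≈ 135.4.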